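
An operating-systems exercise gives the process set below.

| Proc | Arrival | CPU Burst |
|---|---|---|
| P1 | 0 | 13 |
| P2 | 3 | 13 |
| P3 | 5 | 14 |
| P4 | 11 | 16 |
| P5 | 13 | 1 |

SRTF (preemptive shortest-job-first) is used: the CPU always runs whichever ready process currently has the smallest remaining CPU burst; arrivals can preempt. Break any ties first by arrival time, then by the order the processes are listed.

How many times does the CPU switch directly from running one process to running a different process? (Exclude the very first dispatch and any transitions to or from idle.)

4

Schedule: | P1 0-13 | P5 13-14 | P2 14-27 | P3 27-41 | P4 41-57 |
Completion: P1=13  P2=27  P3=41  P4=57  P5=14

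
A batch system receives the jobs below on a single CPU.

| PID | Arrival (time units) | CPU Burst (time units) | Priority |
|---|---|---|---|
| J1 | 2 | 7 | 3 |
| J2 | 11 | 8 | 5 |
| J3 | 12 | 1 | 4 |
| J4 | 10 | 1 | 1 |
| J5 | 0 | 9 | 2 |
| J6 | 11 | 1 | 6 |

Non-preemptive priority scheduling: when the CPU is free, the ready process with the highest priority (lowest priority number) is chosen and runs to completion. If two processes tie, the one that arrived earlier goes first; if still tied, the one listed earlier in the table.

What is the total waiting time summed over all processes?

Timeline: | J5 0-9 | J1 9-16 | J4 16-17 | J3 17-18 | J2 18-26 | J6 26-27 |
Completion: J1=16  J2=26  J3=18  J4=17  J5=9  J6=27
Turnaround (C−A): J1=14  J2=15  J3=6  J4=7  J5=9  J6=16
Waiting = turnaround − burst: J1=7, J2=7, J3=5, J4=6, J5=0, J6=15
Total waiting = 7 + 7 + 5 + 6 + 0 + 15 = 40

40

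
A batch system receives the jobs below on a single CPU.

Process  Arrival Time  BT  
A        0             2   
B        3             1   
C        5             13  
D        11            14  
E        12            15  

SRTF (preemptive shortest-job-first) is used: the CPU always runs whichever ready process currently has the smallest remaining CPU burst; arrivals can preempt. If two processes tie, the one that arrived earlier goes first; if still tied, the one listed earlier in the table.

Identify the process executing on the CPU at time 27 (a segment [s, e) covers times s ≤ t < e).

Schedule: | A 0-2 | idle 2-3 | B 3-4 | idle 4-5 | C 5-18 | D 18-32 | E 32-47 |
Completion: A=2  B=4  C=18  D=32  E=47
Turnaround (C−A): A=2  B=1  C=13  D=21  E=35

D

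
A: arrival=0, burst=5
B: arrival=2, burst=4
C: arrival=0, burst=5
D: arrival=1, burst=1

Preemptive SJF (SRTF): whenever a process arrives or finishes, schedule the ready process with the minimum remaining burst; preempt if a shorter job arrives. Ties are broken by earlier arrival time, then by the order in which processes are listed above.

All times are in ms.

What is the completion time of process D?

2

Gantt: | A 0-1 | D 1-2 | A 2-6 | B 6-10 | C 10-15 |
Completion: A=6  B=10  C=15  D=2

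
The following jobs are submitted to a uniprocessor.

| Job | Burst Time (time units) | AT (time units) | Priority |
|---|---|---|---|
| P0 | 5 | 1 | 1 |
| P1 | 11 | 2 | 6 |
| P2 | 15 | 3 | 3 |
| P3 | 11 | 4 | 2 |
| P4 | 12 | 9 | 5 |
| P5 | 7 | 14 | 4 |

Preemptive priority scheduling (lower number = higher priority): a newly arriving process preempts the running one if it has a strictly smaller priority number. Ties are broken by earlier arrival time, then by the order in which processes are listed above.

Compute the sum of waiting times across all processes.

113

Gantt: | idle 0-1 | P0 1-6 | P3 6-17 | P2 17-32 | P5 32-39 | P4 39-51 | P1 51-62 |
Completion: P0=6  P1=62  P2=32  P3=17  P4=51  P5=39
Turnaround (C−A): P0=5  P1=60  P2=29  P3=13  P4=42  P5=25
Waiting = turnaround − burst: P0=0, P1=49, P2=14, P3=2, P4=30, P5=18
Total waiting = 0 + 49 + 14 + 2 + 30 + 18 = 113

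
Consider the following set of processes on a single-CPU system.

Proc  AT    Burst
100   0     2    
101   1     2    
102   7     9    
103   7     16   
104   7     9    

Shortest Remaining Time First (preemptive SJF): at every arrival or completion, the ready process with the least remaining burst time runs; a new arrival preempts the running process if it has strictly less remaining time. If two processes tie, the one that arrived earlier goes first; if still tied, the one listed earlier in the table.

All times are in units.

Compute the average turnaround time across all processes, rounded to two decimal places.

13.20

Gantt: | 100 0-2 | 101 2-4 | idle 4-7 | 102 7-16 | 104 16-25 | 103 25-41 |
Completion: 100=2  101=4  102=16  103=41  104=25
Turnaround times: 100=2, 101=3, 102=9, 103=34, 104=18
Average turnaround = (2+3+9+34+18) / 5 = 66/5 = 13.20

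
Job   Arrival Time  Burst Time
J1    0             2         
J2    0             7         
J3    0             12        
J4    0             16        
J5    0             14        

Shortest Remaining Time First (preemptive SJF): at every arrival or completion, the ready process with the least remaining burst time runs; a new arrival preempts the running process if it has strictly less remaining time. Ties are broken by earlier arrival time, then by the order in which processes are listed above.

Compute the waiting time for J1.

Timeline: | J1 0-2 | J2 2-9 | J3 9-21 | J5 21-35 | J4 35-51 |
Completion: J1=2  J2=9  J3=21  J4=51  J5=35
Waiting(J1) = turnaround − burst = 2 − 2 = 0

0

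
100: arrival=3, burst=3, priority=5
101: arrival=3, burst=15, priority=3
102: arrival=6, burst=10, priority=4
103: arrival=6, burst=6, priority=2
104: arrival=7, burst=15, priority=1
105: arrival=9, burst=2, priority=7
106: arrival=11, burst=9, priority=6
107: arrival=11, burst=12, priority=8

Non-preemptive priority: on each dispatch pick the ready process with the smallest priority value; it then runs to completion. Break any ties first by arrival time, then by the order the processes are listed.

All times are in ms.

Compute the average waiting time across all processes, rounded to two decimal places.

32.75

Schedule: | idle 0-3 | 101 3-18 | 104 18-33 | 103 33-39 | 102 39-49 | 100 49-52 | 106 52-61 | 105 61-63 | 107 63-75 |
Completion: 100=52  101=18  102=49  103=39  104=33  105=63  106=61  107=75
Waiting times: 100=46, 101=0, 102=33, 103=27, 104=11, 105=52, 106=41, 107=52
Average waiting = (46+0+33+27+11+52+41+52) / 8 = 262/8 = 32.75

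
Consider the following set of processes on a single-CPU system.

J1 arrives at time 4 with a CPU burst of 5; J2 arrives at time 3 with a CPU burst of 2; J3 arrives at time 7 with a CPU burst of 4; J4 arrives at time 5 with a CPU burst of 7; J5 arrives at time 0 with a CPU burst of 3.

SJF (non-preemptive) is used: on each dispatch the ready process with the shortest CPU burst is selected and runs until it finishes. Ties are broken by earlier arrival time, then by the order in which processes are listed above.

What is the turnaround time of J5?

3

Gantt: | J5 0-3 | J2 3-5 | J1 5-10 | J3 10-14 | J4 14-21 |
Completion: J1=10  J2=5  J3=14  J4=21  J5=3
Turnaround(J5) = completion − arrival = 3 − 0 = 3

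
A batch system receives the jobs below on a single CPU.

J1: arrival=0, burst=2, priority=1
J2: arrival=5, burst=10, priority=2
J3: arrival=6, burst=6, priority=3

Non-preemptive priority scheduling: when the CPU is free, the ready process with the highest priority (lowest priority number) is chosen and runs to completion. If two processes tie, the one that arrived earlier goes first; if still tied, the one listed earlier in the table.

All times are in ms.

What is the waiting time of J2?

0

Timeline: | J1 0-2 | idle 2-5 | J2 5-15 | J3 15-21 |
Completion: J1=2  J2=15  J3=21
Waiting(J2) = turnaround − burst = 10 − 10 = 0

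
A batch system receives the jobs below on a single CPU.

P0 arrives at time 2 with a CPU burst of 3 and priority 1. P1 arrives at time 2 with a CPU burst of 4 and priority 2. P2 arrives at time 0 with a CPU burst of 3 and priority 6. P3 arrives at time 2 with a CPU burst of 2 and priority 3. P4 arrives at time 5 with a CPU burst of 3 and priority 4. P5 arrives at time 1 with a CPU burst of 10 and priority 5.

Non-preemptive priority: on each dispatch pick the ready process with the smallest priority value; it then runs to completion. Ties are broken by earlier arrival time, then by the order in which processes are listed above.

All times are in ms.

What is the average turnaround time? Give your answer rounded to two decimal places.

Timeline: | P2 0-3 | P0 3-6 | P1 6-10 | P3 10-12 | P4 12-15 | P5 15-25 |
Completion: P0=6  P1=10  P2=3  P3=12  P4=15  P5=25
Turnaround (C−A): P0=4  P1=8  P2=3  P3=10  P4=10  P5=24
Turnaround times: P0=4, P1=8, P2=3, P3=10, P4=10, P5=24
Average turnaround = (4+8+3+10+10+24) / 6 = 59/6 = 9.83

9.83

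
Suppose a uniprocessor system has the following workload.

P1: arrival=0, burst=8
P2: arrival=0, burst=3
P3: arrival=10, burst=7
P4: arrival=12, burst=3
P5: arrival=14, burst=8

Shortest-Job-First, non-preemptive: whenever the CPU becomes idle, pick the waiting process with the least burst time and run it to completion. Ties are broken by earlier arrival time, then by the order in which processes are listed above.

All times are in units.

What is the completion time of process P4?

21

Timeline: | P2 0-3 | P1 3-11 | P3 11-18 | P4 18-21 | P5 21-29 |
Completion: P1=11  P2=3  P3=18  P4=21  P5=29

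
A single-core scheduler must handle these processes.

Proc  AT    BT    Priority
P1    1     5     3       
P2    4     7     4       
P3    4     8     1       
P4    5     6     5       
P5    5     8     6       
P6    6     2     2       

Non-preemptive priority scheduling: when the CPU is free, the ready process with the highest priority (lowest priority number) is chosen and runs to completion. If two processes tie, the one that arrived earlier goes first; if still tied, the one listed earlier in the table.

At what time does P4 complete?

Schedule: | idle 0-1 | P1 1-6 | P3 6-14 | P6 14-16 | P2 16-23 | P4 23-29 | P5 29-37 |
Completion: P1=6  P2=23  P3=14  P4=29  P5=37  P6=16
Turnaround (C−A): P1=5  P2=19  P3=10  P4=24  P5=32  P6=10

29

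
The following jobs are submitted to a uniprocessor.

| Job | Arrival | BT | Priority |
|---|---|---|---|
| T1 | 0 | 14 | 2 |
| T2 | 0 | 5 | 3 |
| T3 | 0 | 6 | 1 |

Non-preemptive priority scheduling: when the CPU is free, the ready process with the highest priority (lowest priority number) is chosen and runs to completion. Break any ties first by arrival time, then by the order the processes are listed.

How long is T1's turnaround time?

20

Gantt: | T3 0-6 | T1 6-20 | T2 20-25 |
Completion: T1=20  T2=25  T3=6
Turnaround(T1) = completion − arrival = 20 − 0 = 20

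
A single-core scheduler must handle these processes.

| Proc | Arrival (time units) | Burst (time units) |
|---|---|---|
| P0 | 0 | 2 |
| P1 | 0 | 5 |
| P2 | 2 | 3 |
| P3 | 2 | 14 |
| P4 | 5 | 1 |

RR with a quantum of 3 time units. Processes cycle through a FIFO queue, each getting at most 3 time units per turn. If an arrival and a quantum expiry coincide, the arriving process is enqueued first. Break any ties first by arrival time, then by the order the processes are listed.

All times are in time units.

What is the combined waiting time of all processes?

27

Schedule: | P0 0-2 | P1 2-5 | P2 5-8 | P3 8-11 | P4 11-12 | P1 12-14 | P3 14-25 |
Completion: P0=2  P1=14  P2=8  P3=25  P4=12
Turnaround (C−A): P0=2  P1=14  P2=6  P3=23  P4=7
Waiting = turnaround − burst: P0=0, P1=9, P2=3, P3=9, P4=6
Total waiting = 0 + 9 + 3 + 9 + 6 = 27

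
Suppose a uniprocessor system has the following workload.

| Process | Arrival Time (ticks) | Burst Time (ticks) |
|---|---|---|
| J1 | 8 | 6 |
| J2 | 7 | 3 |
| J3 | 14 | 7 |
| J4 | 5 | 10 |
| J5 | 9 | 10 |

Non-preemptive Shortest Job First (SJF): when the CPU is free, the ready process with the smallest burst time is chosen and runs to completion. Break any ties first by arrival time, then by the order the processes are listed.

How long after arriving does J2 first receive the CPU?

Timeline: | idle 0-5 | J4 5-15 | J2 15-18 | J1 18-24 | J3 24-31 | J5 31-41 |
Completion: J1=24  J2=18  J3=31  J4=15  J5=41
Turnaround (C−A): J1=16  J2=11  J3=17  J4=10  J5=32
Response(J2) = first start − arrival = 15 − 7 = 8

8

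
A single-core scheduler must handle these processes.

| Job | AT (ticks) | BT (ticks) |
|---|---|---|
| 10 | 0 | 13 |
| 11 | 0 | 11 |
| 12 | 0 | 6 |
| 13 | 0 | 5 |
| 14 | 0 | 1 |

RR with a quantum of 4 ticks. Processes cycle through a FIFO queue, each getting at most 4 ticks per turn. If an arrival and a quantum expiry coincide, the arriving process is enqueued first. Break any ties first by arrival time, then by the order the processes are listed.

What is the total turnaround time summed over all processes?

143

Gantt: | 10 0-4 | 11 4-8 | 12 8-12 | 13 12-16 | 14 16-17 | 10 17-21 | 11 21-25 | 12 25-27 | 13 27-28 | 10 28-32 | 11 32-35 | 10 35-36 |
Completion: 10=36  11=35  12=27  13=28  14=17
Turnaround = completion − arrival: 10=36, 11=35, 12=27, 13=28, 14=17
Total turnaround = 36 + 35 + 27 + 28 + 17 = 143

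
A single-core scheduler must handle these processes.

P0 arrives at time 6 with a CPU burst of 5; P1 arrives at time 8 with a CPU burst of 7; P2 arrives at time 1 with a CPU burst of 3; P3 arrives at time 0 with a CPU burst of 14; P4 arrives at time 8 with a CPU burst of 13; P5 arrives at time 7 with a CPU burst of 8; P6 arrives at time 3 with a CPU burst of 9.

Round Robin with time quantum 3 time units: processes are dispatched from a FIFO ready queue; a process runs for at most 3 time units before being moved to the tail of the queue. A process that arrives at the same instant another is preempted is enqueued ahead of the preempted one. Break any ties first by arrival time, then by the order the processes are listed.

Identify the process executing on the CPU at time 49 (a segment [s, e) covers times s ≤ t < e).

P1

Schedule: | P3 0-3 | P2 3-6 | P6 6-9 | P3 9-12 | P0 12-15 | P5 15-18 | P1 18-21 | P4 21-24 | P6 24-27 | P3 27-30 | P0 30-32 | P5 32-35 | P1 35-38 | P4 38-41 | P6 41-44 | P3 44-47 | P5 47-49 | P1 49-50 | P4 50-53 | P3 53-55 | P4 55-59 |
Completion: P0=32  P1=50  P2=6  P3=55  P4=59  P5=49  P6=44
Turnaround (C−A): P0=26  P1=42  P2=5  P3=55  P4=51  P5=42  P6=41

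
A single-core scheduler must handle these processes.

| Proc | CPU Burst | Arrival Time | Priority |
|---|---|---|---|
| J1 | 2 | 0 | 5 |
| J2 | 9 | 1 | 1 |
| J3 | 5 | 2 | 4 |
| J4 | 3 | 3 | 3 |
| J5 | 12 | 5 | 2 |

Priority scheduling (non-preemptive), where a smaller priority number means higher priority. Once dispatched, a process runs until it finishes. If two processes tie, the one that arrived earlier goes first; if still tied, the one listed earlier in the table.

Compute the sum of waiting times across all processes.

Gantt: | J1 0-2 | J2 2-11 | J5 11-23 | J4 23-26 | J3 26-31 |
Completion: J1=2  J2=11  J3=31  J4=26  J5=23
Turnaround (C−A): J1=2  J2=10  J3=29  J4=23  J5=18
Waiting = turnaround − burst: J1=0, J2=1, J3=24, J4=20, J5=6
Total waiting = 0 + 1 + 24 + 20 + 6 = 51

51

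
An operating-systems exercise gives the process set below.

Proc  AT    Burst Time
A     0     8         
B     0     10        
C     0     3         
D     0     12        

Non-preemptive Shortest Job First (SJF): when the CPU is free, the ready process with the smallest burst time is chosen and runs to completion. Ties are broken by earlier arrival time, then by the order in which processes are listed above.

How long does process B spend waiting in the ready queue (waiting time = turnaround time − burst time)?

Timeline: | C 0-3 | A 3-11 | B 11-21 | D 21-33 |
Completion: A=11  B=21  C=3  D=33
Turnaround (C−A): A=11  B=21  C=3  D=33
Waiting(B) = turnaround − burst = 21 − 10 = 11

11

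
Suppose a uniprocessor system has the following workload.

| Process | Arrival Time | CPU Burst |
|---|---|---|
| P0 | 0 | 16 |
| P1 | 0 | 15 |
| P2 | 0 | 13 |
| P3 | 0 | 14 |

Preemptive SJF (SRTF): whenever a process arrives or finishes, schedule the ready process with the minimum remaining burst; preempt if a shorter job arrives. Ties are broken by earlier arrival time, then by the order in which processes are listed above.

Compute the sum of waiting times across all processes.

Timeline: | P2 0-13 | P3 13-27 | P1 27-42 | P0 42-58 |
Completion: P0=58  P1=42  P2=13  P3=27
Waiting = turnaround − burst: P0=42, P1=27, P2=0, P3=13
Total waiting = 42 + 27 + 0 + 13 = 82

82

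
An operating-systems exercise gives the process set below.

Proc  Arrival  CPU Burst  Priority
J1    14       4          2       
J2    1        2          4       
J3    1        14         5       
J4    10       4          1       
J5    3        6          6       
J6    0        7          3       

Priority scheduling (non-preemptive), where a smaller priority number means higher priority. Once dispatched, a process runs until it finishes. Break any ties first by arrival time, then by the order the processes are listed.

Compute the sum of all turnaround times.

Schedule: | J6 0-7 | J2 7-9 | J3 9-23 | J4 23-27 | J1 27-31 | J5 31-37 |
Completion: J1=31  J2=9  J3=23  J4=27  J5=37  J6=7
Turnaround (C−A): J1=17  J2=8  J3=22  J4=17  J5=34  J6=7
Turnaround = completion − arrival: J1=17, J2=8, J3=22, J4=17, J5=34, J6=7
Total turnaround = 17 + 8 + 22 + 17 + 34 + 7 = 105

105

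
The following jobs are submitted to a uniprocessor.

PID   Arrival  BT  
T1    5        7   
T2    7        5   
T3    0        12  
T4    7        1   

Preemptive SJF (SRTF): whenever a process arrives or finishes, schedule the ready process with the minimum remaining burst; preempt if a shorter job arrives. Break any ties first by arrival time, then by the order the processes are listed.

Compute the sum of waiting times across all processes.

Gantt: | T3 0-7 | T4 7-8 | T3 8-13 | T2 13-18 | T1 18-25 |
Completion: T1=25  T2=18  T3=13  T4=8
Turnaround (C−A): T1=20  T2=11  T3=13  T4=1
Waiting = turnaround − burst: T1=13, T2=6, T3=1, T4=0
Total waiting = 13 + 6 + 1 + 0 = 20

20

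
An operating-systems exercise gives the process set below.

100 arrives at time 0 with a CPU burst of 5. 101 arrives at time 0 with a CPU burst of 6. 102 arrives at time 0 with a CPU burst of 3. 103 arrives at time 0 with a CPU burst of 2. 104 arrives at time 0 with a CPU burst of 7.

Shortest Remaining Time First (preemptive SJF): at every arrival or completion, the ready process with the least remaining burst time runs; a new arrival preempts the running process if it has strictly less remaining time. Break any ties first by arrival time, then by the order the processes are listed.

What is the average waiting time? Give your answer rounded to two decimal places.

Timeline: | 103 0-2 | 102 2-5 | 100 5-10 | 101 10-16 | 104 16-23 |
Completion: 100=10  101=16  102=5  103=2  104=23
Turnaround (C−A): 100=10  101=16  102=5  103=2  104=23
Waiting times: 100=5, 101=10, 102=2, 103=0, 104=16
Average waiting = (5+10+2+0+16) / 5 = 33/5 = 6.60

6.60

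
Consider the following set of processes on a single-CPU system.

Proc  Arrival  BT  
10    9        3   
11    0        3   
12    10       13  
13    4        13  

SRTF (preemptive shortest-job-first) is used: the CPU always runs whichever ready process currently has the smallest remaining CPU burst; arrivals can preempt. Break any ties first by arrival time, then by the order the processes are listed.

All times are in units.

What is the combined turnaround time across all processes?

Gantt: | 11 0-3 | idle 3-4 | 13 4-9 | 10 9-12 | 13 12-20 | 12 20-33 |
Completion: 10=12  11=3  12=33  13=20
Turnaround (C−A): 10=3  11=3  12=23  13=16
Turnaround = completion − arrival: 10=3, 11=3, 12=23, 13=16
Total turnaround = 3 + 3 + 23 + 16 = 45

45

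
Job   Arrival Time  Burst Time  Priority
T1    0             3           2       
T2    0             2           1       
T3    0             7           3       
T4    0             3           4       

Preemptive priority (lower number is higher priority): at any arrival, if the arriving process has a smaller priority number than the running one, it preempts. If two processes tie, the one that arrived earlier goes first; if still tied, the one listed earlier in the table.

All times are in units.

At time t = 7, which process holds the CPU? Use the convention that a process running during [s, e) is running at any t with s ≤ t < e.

T3

Timeline: | T2 0-2 | T1 2-5 | T3 5-12 | T4 12-15 |
Completion: T1=5  T2=2  T3=12  T4=15
Turnaround (C−A): T1=5  T2=2  T3=12  T4=15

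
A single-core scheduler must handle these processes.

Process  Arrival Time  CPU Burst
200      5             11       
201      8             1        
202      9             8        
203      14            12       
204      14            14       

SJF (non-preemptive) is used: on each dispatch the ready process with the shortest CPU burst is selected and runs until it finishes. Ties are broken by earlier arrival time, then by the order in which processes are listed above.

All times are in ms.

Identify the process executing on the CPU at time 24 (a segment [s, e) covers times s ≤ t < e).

Timeline: | idle 0-5 | 200 5-16 | 201 16-17 | 202 17-25 | 203 25-37 | 204 37-51 |
Completion: 200=16  201=17  202=25  203=37  204=51
Turnaround (C−A): 200=11  201=9  202=16  203=23  204=37

202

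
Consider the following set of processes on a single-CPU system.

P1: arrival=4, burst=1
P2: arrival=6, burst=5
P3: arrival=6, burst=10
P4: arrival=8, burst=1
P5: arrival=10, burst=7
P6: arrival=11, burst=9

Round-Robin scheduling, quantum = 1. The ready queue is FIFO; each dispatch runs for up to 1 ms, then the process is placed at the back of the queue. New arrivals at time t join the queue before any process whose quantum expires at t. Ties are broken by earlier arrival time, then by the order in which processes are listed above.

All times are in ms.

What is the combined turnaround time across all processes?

98

Gantt: | idle 0-4 | P1 4-5 | idle 5-6 | P2 6-7 | P3 7-8 | P2 8-9 | P4 9-10 | P3 10-11 | P2 11-12 | P5 12-13 | P6 13-14 | P3 14-15 | P2 15-16 | P5 16-17 | P6 17-18 | P3 18-19 | P2 19-20 | P5 20-21 | P6 21-22 | P3 22-23 | P5 23-24 | P6 24-25 | P3 25-26 | P5 26-27 | P6 27-28 | P3 28-29 | P5 29-30 | P6 30-31 | P3 31-32 | P5 32-33 | P6 33-34 | P3 34-35 | P6 35-36 | P3 36-37 | P6 37-38 |
Completion: P1=5  P2=20  P3=37  P4=10  P5=33  P6=38
Turnaround (C−A): P1=1  P2=14  P3=31  P4=2  P5=23  P6=27
Turnaround = completion − arrival: P1=1, P2=14, P3=31, P4=2, P5=23, P6=27
Total turnaround = 1 + 14 + 31 + 2 + 23 + 27 = 98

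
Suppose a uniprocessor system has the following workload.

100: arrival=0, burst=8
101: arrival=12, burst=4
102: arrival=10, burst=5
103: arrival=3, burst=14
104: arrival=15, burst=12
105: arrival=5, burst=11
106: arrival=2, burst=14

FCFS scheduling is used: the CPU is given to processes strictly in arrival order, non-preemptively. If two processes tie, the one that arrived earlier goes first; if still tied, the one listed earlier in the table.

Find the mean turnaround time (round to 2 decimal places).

34.57

Gantt: | 100 0-8 | 106 8-22 | 103 22-36 | 105 36-47 | 102 47-52 | 101 52-56 | 104 56-68 |
Completion: 100=8  101=56  102=52  103=36  104=68  105=47  106=22
Turnaround times: 100=8, 101=44, 102=42, 103=33, 104=53, 105=42, 106=20
Average turnaround = (8+44+42+33+53+42+20) / 7 = 242/7 = 34.57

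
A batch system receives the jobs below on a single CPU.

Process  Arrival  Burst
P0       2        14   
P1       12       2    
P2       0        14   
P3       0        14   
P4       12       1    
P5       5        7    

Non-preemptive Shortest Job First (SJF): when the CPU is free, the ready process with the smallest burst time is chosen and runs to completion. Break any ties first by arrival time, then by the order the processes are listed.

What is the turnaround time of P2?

14

Gantt: | P2 0-14 | P4 14-15 | P1 15-17 | P5 17-24 | P3 24-38 | P0 38-52 |
Completion: P0=52  P1=17  P2=14  P3=38  P4=15  P5=24
Turnaround (C−A): P0=50  P1=5  P2=14  P3=38  P4=3  P5=19
Turnaround(P2) = completion − arrival = 14 − 0 = 14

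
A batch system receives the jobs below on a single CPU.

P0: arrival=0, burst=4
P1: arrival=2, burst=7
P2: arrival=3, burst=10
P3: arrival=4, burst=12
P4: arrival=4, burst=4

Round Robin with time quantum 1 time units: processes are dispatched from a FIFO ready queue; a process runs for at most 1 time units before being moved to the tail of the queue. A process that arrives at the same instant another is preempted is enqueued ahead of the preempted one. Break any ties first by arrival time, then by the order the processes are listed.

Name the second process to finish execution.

Schedule: | P0 0-2 | P1 2-3 | P0 3-4 | P2 4-5 | P1 5-6 | P3 6-7 | P4 7-8 | P0 8-9 | P2 9-10 | P1 10-11 | P3 11-12 | P4 12-13 | P2 13-14 | P1 14-15 | P3 15-16 | P4 16-17 | P2 17-18 | P1 18-19 | P3 19-20 | P4 20-21 | P2 21-22 | P1 22-23 | P3 23-24 | P2 24-25 | P1 25-26 | P3 26-27 | P2 27-28 | P3 28-29 | P2 29-30 | P3 30-31 | P2 31-32 | P3 32-33 | P2 33-34 | P3 34-37 |
Completion: P0=9  P1=26  P2=34  P3=37  P4=21
Turnaround (C−A): P0=9  P1=24  P2=31  P3=33  P4=17
Finish order: P0 → P4 → P1 → P2 → P3

P4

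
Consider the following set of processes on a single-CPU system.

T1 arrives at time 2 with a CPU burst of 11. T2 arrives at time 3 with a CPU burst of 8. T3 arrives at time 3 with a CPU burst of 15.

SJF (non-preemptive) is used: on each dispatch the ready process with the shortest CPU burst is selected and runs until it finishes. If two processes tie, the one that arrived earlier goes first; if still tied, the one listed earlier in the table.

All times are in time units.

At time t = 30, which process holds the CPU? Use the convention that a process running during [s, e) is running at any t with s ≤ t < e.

Timeline: | idle 0-2 | T1 2-13 | T2 13-21 | T3 21-36 |
Completion: T1=13  T2=21  T3=36

T3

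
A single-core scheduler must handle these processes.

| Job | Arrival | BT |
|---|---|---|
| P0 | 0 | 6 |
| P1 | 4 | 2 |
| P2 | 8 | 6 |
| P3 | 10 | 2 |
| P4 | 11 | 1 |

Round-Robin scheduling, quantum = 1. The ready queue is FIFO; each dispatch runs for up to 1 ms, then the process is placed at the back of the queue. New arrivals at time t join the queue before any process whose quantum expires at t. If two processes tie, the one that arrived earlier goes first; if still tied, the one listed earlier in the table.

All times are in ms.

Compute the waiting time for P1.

1

Timeline: | P0 0-4 | P1 4-5 | P0 5-6 | P1 6-7 | P0 7-8 | P2 8-10 | P3 10-11 | P2 11-12 | P4 12-13 | P3 13-14 | P2 14-17 |
Completion: P0=8  P1=7  P2=17  P3=14  P4=13
Turnaround (C−A): P0=8  P1=3  P2=9  P3=4  P4=2
Waiting(P1) = turnaround − burst = 3 − 2 = 1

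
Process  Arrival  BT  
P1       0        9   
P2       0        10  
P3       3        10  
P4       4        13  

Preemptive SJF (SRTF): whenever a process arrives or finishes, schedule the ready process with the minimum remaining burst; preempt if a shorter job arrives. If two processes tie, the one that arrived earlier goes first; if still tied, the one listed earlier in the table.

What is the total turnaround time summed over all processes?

Gantt: | P1 0-9 | P2 9-19 | P3 19-29 | P4 29-42 |
Completion: P1=9  P2=19  P3=29  P4=42
Turnaround (C−A): P1=9  P2=19  P3=26  P4=38
Turnaround = completion − arrival: P1=9, P2=19, P3=26, P4=38
Total turnaround = 9 + 19 + 26 + 38 = 92

92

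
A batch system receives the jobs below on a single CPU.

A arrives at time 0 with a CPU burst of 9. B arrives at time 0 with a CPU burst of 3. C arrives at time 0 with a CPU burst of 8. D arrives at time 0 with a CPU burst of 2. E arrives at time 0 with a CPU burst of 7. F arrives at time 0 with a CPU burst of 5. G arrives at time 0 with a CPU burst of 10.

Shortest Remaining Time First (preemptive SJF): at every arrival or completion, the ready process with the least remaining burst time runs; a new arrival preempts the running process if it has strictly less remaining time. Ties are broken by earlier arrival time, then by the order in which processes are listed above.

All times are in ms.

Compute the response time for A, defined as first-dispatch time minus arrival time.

Timeline: | D 0-2 | B 2-5 | F 5-10 | E 10-17 | C 17-25 | A 25-34 | G 34-44 |
Completion: A=34  B=5  C=25  D=2  E=17  F=10  G=44
Turnaround (C−A): A=34  B=5  C=25  D=2  E=17  F=10  G=44
Response(A) = first start − arrival = 25 − 0 = 25

25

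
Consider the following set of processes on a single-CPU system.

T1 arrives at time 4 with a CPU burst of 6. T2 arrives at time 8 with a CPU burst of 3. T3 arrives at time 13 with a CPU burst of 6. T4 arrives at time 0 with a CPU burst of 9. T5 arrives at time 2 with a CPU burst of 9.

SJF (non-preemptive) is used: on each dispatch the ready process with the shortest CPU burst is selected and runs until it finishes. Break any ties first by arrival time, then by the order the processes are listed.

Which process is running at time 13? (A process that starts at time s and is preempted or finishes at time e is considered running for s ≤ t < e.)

T1

Schedule: | T4 0-9 | T2 9-12 | T1 12-18 | T3 18-24 | T5 24-33 |
Completion: T1=18  T2=12  T3=24  T4=9  T5=33
Turnaround (C−A): T1=14  T2=4  T3=11  T4=9  T5=31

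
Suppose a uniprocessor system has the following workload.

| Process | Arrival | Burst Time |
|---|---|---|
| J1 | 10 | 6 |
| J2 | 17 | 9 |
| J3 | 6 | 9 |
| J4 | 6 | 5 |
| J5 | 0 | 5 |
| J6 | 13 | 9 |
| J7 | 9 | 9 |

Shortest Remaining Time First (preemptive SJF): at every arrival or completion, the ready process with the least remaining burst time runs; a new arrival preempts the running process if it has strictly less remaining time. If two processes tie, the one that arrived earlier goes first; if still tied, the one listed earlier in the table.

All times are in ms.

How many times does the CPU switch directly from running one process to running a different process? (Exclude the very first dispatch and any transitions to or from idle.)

5

Schedule: | J5 0-5 | idle 5-6 | J4 6-11 | J1 11-17 | J3 17-26 | J7 26-35 | J6 35-44 | J2 44-53 |
Completion: J1=17  J2=53  J3=26  J4=11  J5=5  J6=44  J7=35
Turnaround (C−A): J1=7  J2=36  J3=20  J4=5  J5=5  J6=31  J7=26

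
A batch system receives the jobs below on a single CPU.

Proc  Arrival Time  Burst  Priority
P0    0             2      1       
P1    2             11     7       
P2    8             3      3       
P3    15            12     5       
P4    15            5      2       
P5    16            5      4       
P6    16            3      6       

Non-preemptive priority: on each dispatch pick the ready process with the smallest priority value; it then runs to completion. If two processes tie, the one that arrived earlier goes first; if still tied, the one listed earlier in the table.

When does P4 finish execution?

21

Schedule: | P0 0-2 | P1 2-13 | P2 13-16 | P4 16-21 | P5 21-26 | P3 26-38 | P6 38-41 |
Completion: P0=2  P1=13  P2=16  P3=38  P4=21  P5=26  P6=41
Turnaround (C−A): P0=2  P1=11  P2=8  P3=23  P4=6  P5=10  P6=25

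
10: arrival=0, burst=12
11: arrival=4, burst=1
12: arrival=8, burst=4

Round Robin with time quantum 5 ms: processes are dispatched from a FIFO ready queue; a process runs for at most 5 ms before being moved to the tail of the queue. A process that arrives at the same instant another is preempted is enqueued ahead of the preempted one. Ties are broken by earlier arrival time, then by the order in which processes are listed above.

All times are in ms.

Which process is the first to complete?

11

Gantt: | 10 0-5 | 11 5-6 | 10 6-11 | 12 11-15 | 10 15-17 |
Completion: 10=17  11=6  12=15
Turnaround (C−A): 10=17  11=2  12=7
Finish order: 11 → 12 → 10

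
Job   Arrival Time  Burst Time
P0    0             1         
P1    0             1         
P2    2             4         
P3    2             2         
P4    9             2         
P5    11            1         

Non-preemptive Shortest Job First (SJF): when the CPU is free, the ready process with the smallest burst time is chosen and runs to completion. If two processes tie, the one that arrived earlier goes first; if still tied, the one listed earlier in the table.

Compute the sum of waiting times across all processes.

3

Schedule: | P0 0-1 | P1 1-2 | P3 2-4 | P2 4-8 | idle 8-9 | P4 9-11 | P5 11-12 |
Completion: P0=1  P1=2  P2=8  P3=4  P4=11  P5=12
Waiting = turnaround − burst: P0=0, P1=1, P2=2, P3=0, P4=0, P5=0
Total waiting = 0 + 1 + 2 + 0 + 0 + 0 = 3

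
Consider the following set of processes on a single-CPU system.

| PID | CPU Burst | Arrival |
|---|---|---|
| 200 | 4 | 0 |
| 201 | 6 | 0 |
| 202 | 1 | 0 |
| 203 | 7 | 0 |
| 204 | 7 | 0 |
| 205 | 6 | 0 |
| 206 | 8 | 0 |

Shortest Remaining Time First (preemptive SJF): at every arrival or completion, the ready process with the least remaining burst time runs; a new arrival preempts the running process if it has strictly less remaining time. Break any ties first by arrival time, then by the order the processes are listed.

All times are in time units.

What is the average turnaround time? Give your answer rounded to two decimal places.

18.29

Gantt: | 202 0-1 | 200 1-5 | 201 5-11 | 205 11-17 | 203 17-24 | 204 24-31 | 206 31-39 |
Completion: 200=5  201=11  202=1  203=24  204=31  205=17  206=39
Turnaround (C−A): 200=5  201=11  202=1  203=24  204=31  205=17  206=39
Turnaround times: 200=5, 201=11, 202=1, 203=24, 204=31, 205=17, 206=39
Average turnaround = (5+11+1+24+31+17+39) / 7 = 128/7 = 18.29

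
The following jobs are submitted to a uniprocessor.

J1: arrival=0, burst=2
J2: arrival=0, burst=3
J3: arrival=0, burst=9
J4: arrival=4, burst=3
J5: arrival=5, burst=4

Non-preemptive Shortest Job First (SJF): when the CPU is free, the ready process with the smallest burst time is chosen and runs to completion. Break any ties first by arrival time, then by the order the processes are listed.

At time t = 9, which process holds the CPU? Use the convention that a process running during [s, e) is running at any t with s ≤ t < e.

J5

Timeline: | J1 0-2 | J2 2-5 | J4 5-8 | J5 8-12 | J3 12-21 |
Completion: J1=2  J2=5  J3=21  J4=8  J5=12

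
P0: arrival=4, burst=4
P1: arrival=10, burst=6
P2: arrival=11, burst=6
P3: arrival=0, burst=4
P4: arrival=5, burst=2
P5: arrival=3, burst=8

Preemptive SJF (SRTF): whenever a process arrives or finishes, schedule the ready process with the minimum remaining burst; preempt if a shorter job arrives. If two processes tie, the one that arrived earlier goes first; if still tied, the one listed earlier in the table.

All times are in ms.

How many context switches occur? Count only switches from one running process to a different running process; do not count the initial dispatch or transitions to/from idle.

Gantt: | P3 0-4 | P0 4-5 | P4 5-7 | P0 7-10 | P1 10-16 | P2 16-22 | P5 22-30 |
Completion: P0=10  P1=16  P2=22  P3=4  P4=7  P5=30
Turnaround (C−A): P0=6  P1=6  P2=11  P3=4  P4=2  P5=27

6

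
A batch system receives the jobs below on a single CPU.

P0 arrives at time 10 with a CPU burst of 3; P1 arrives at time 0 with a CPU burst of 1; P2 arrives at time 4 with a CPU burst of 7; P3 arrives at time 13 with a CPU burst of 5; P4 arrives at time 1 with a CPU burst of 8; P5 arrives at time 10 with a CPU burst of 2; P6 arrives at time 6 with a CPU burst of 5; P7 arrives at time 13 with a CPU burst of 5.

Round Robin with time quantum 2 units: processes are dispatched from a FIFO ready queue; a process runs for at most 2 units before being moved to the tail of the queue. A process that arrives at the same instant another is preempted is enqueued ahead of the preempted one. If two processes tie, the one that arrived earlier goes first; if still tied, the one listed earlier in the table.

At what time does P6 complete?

29

Gantt: | P1 0-1 | P4 1-5 | P2 5-7 | P4 7-9 | P6 9-11 | P2 11-13 | P4 13-15 | P0 15-17 | P5 17-19 | P6 19-21 | P3 21-23 | P7 23-25 | P2 25-27 | P0 27-28 | P6 28-29 | P3 29-31 | P7 31-33 | P2 33-34 | P3 34-35 | P7 35-36 |
Completion: P0=28  P1=1  P2=34  P3=35  P4=15  P5=19  P6=29  P7=36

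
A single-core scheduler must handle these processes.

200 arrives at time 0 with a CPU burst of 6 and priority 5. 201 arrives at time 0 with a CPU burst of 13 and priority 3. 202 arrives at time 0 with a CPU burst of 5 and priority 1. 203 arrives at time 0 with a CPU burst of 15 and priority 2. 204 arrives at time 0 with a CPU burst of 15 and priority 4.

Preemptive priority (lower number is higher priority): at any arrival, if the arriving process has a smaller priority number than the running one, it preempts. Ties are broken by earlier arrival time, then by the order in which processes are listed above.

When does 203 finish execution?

Gantt: | 202 0-5 | 203 5-20 | 201 20-33 | 204 33-48 | 200 48-54 |
Completion: 200=54  201=33  202=5  203=20  204=48

20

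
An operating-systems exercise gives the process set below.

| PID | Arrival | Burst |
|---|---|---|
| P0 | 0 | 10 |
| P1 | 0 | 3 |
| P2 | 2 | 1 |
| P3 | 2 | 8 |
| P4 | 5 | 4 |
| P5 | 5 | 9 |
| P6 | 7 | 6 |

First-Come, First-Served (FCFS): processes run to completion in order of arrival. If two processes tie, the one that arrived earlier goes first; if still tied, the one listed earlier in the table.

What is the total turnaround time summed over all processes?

Schedule: | P0 0-10 | P1 10-13 | P2 13-14 | P3 14-22 | P4 22-26 | P5 26-35 | P6 35-41 |
Completion: P0=10  P1=13  P2=14  P3=22  P4=26  P5=35  P6=41
Turnaround = completion − arrival: P0=10, P1=13, P2=12, P3=20, P4=21, P5=30, P6=34
Total turnaround = 10 + 13 + 12 + 20 + 21 + 30 + 34 = 140

140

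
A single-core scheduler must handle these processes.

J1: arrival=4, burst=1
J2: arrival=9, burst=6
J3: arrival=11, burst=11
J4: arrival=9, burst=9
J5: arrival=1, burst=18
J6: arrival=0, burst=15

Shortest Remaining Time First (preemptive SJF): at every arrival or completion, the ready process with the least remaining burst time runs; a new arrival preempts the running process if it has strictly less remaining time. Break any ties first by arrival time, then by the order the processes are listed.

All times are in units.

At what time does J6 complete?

Timeline: | J6 0-4 | J1 4-5 | J6 5-9 | J2 9-15 | J6 15-22 | J4 22-31 | J3 31-42 | J5 42-60 |
Completion: J1=5  J2=15  J3=42  J4=31  J5=60  J6=22

22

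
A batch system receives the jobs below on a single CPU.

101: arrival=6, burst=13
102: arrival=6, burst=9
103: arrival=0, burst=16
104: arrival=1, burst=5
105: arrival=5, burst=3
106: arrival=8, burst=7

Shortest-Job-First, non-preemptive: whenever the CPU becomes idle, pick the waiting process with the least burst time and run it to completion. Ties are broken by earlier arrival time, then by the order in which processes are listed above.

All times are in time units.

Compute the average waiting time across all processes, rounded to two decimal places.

Schedule: | 103 0-16 | 105 16-19 | 104 19-24 | 106 24-31 | 102 31-40 | 101 40-53 |
Completion: 101=53  102=40  103=16  104=24  105=19  106=31
Turnaround (C−A): 101=47  102=34  103=16  104=23  105=14  106=23
Waiting times: 101=34, 102=25, 103=0, 104=18, 105=11, 106=16
Average waiting = (34+25+0+18+11+16) / 6 = 104/6 = 17.33

17.33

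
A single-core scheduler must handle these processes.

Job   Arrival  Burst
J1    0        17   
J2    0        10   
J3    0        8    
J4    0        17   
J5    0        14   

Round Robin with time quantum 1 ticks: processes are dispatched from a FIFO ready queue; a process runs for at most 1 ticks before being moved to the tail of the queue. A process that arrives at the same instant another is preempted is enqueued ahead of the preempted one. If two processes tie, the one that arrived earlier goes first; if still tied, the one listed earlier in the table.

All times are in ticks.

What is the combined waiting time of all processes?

209

Timeline: | J1 0-1 | J2 1-2 | J3 2-3 | J4 3-4 | J5 4-5 | J1 5-6 | J2 6-7 | J3 7-8 | J4 8-9 | J5 9-10 | J1 10-11 | J2 11-12 | J3 12-13 | J4 13-14 | J5 14-15 | J1 15-16 | J2 16-17 | J3 17-18 | J4 18-19 | J5 19-20 | J1 20-21 | J2 21-22 | J3 22-23 | J4 23-24 | J5 24-25 | J1 25-26 | J2 26-27 | J3 27-28 | J4 28-29 | J5 29-30 | J1 30-31 | J2 31-32 | J3 32-33 | J4 33-34 | J5 34-35 | J1 35-36 | J2 36-37 | J3 37-38 | J4 38-39 | J5 39-40 | J1 40-41 | J2 41-42 | J4 42-43 | J5 43-44 | J1 44-45 | J2 45-46 | J4 46-47 | J5 47-48 | J1 48-49 | J4 49-50 | J5 50-51 | J1 51-52 | J4 52-53 | J5 53-54 | J1 54-55 | J4 55-56 | J5 56-57 | J1 57-58 | J4 58-59 | J5 59-60 | J1 60-61 | J4 61-62 | J1 62-63 | J4 63-64 | J1 64-65 | J4 65-66 |
Completion: J1=65  J2=46  J3=38  J4=66  J5=60
Turnaround (C−A): J1=65  J2=46  J3=38  J4=66  J5=60
Waiting = turnaround − burst: J1=48, J2=36, J3=30, J4=49, J5=46
Total waiting = 48 + 36 + 30 + 49 + 46 = 209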